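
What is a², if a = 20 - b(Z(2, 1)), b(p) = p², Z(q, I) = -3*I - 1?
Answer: 16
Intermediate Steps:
Z(q, I) = -1 - 3*I
a = 4 (a = 20 - (-1 - 3*1)² = 20 - (-1 - 3)² = 20 - 1*(-4)² = 20 - 1*16 = 20 - 16 = 4)
a² = 4² = 16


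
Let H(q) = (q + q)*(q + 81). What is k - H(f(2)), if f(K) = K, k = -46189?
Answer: -46521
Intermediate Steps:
H(q) = 2*q*(81 + q) (H(q) = (2*q)*(81 + q) = 2*q*(81 + q))
k - H(f(2)) = -46189 - 2*2*(81 + 2) = -46189 - 2*2*83 = -46189 - 1*332 = -46189 - 332 = -46521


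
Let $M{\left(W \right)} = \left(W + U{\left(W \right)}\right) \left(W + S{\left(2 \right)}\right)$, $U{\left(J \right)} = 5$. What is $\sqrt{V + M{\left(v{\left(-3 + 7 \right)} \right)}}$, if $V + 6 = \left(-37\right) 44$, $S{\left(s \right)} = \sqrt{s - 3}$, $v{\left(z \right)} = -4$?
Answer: $\sqrt{-1638 + i} \approx 0.0124 + 40.472 i$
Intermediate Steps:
$S{\left(s \right)} = \sqrt{-3 + s}$
$M{\left(W \right)} = \left(5 + W\right) \left(i + W\right)$ ($M{\left(W \right)} = \left(W + 5\right) \left(W + \sqrt{-3 + 2}\right) = \left(5 + W\right) \left(W + \sqrt{-1}\right) = \left(5 + W\right) \left(W + i\right) = \left(5 + W\right) \left(i + W\right)$)
$V = -1634$ ($V = -6 - 1628 = -1634$)
$\sqrt{V + M{\left(v{\left(-3 + 7 \right)} \right)}} = \sqrt{-1634 + \left(\left(-4\right)^{2} + 5 i - 4 \left(5 + i\right)\right)} = \sqrt{-1634 + \left(16 + 5 i - \left(20 + 4 i\right)\right)} = \sqrt{-1634 - \left(4 - i\right)} = \sqrt{-1638 + i}$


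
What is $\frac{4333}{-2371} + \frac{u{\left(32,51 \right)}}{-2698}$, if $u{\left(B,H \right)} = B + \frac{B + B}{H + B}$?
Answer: $- \frac{488377571}{265473757} \approx -1.8396$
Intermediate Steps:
$u{\left(B,H \right)} = B + \frac{2 B}{B + H}$
$\frac{4333}{-2371} + \frac{u{\left(32,51 \right)}}{-2698} = \frac{4333}{-2371} + \frac{32 \frac{1}{32 + 51} \left(2 + 32 + 51\right)}{-2698} = 4333 \left(- \frac{1}{2371}\right) + 32 \cdot \frac{1}{83} \cdot 85 \left(- \frac{1}{2698}\right) = - \frac{4333}{2371} + 32 \cdot \frac{1}{83} \cdot 85 \left(- \frac{1}{2698}\right) = - \frac{4333}{2371} + \frac{2720}{83} \left(- \frac{1}{2698}\right) = - \frac{4333}{2371} - \frac{1360}{111967} = - \frac{488377571}{265473757}$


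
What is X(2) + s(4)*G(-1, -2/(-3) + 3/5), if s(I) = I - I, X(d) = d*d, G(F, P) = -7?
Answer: 4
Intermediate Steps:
X(d) = d²
s(I) = 0
X(2) + s(4)*G(-1, -2/(-3) + 3/5) = 2² + 0*(-7) = 4 + 0 = 4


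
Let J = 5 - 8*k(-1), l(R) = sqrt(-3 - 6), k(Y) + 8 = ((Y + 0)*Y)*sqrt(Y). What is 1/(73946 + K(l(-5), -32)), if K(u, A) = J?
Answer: 74015/5478220289 + 8*I/5478220289 ≈ 1.3511e-5 + 1.4603e-9*I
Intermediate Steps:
k(Y) = -8 + Y**(5/2) (k(Y) = -8 + ((Y + 0)*Y)*sqrt(Y) = -8 + (Y*Y)*sqrt(Y) = -8 + Y**2*sqrt(Y) = -8 + Y**(5/2))
l(R) = 3*I (l(R) = sqrt(-9) = 3*I)
J = 69 - 8*I (J = 5 - 8*(-8 + (-1)**(5/2)) = 5 - 8*(-8 + I) = 5 + (64 - 8*I) = 69 - 8*I ≈ 69.0 - 8.0*I)
K(u, A) = 69 - 8*I
1/(73946 + K(l(-5), -32)) = 1/(73946 + (69 - 8*I)) = 1/(74015 - 8*I) = (74015 + 8*I)/5478220289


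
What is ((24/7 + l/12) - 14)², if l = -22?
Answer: 271441/1764 ≈ 153.88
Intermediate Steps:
((24/7 + l/12) - 14)² = ((24/7 - 22/12) - 14)² = ((24*(⅐) - 22*1/12) - 14)² = ((24/7 - 11/6) - 14)² = (67/42 - 14)² = (-521/42)² = 271441/1764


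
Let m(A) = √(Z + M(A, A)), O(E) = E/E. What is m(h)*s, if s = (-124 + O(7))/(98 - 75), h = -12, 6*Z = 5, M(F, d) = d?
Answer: -41*I*√402/46 ≈ -17.871*I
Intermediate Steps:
O(E) = 1
Z = ⅚ (Z = (⅙)*5 = ⅚ ≈ 0.83333)
m(A) = √(⅚ + A)
s = -123/23 (s = (-124 + 1)/(98 - 75) = -123/23 ≈ -5.3478)
m(h)*s = (√(30 + 36*(-12))/6)*(-123/23) = (√(30 - 432)/6)*(-123/23) = (√(-402)/6)*(-123/23) = ((I*√402)/6)*(-123/23) = (I*√402/6)*(-123/23) = -41*I*√402/46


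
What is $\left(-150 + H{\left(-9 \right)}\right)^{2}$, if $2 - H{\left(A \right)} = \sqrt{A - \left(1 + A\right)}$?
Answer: $\left(148 + i\right)^{2} \approx 21903.0 + 296.0 i$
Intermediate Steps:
$H{\left(A \right)} = 2 - i$ ($H{\left(A \right)} = 2 - \sqrt{A - \left(1 + A\right)} = 2 - \sqrt{-1} = 2 - i$)
$\left(-150 + H{\left(-9 \right)}\right)^{2} = \left(-150 + \left(2 - i\right)\right)^{2} = \left(-148 - i\right)^{2}$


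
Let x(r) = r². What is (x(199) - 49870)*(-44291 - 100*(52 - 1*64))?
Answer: 442501479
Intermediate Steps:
(x(199) - 49870)*(-44291 - 100*(52 - 1*64)) = (199² - 49870)*(-44291 - 100*(52 - 1*64)) = (39601 - 49870)*(-44291 - 100*(52 - 64)) = -10269*(-44291 - 100*(-12)) = -10269*(-44291 + 1200) = -10269*(-43091) = 442501479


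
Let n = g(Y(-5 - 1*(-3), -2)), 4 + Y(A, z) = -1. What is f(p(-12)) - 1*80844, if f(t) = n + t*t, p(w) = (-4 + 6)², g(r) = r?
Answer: -80833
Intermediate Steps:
Y(A, z) = -5 (Y(A, z) = -4 - 1 = -5)
n = -5
p(w) = 4 (p(w) = 2² = 4)
f(t) = -5 + t² (f(t) = -5 + t*t = -5 + t²)
f(p(-12)) - 1*80844 = (-5 + 4²) - 1*80844 = (-5 + 16) - 80844 = 11 - 80844 = -80833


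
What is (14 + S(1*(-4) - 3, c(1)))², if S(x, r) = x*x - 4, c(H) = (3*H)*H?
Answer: 3481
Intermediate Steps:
c(H) = 3*H²
S(x, r) = -4 + x² (S(x, r) = x² - 4 = -4 + x²)
(14 + S(1*(-4) - 3, c(1)))² = (14 + (-4 + (1*(-4) - 3)²))² = (14 + (-4 + (-4 - 3)²))² = (14 + (-4 + (-7)²))² = (14 + (-4 + 49))² = (14 + 45)² = 59² = 3481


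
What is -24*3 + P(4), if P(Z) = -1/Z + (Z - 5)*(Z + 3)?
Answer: -317/4 ≈ -79.250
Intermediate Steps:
P(Z) = -1/Z + (-5 + Z)*(3 + Z)
-24*3 + P(4) = -24*3 + (-15 + 4² - 1/4 - 2*4) = -72 + (-15 + 16 - 1*¼ - 8) = -72 + (-15 + 16 - ¼ - 8) = -72 - 29/4 = -317/4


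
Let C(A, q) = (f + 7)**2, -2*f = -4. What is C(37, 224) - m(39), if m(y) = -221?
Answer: 302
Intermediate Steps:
f = 2 (f = -1/2*(-4) = 2)
C(A, q) = 81 (C(A, q) = (2 + 7)**2 = 9**2 = 81)
C(37, 224) - m(39) = 81 - 1*(-221) = 81 + 221 = 302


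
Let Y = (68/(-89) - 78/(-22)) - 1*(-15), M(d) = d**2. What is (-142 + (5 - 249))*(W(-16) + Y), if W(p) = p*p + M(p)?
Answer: -200201216/979 ≈ -2.0450e+5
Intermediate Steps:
W(p) = 2*p**2 (W(p) = p*p + p**2 = p**2 + p**2 = 2*p**2)
Y = 17408/979 (Y = (68*(-1/89) - 78*(-1/22)) + 15 = (-68/89 + 39/11) + 15 = 2723/979 + 15 = 17408/979 ≈ 17.781)
(-142 + (5 - 249))*(W(-16) + Y) = (-142 + (5 - 249))*(2*(-16)**2 + 17408/979) = (-142 - 244)*(2*256 + 17408/979) = -386*(512 + 17408/979) = -386*518656/979 = -200201216/979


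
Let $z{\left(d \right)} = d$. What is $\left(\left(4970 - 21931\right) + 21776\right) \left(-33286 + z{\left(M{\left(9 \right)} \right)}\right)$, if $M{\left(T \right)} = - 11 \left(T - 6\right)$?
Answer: $-160430985$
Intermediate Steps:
$M{\left(T \right)} = 66 - 11 T$ ($M{\left(T \right)} = - 11 \left(-6 + T\right) = 66 - 11 T$)
$\left(\left(4970 - 21931\right) + 21776\right) \left(-33286 + z{\left(M{\left(9 \right)} \right)}\right) = \left(\left(4970 - 21931\right) + 21776\right) \left(-33286 + \left(66 - 99\right)\right) = \left(-16961 + 21776\right) \left(-33286 - 33\right) = 4815 \left(-33319\right) = -160430985$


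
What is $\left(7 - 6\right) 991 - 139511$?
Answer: $-138520$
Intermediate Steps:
$\left(7 - 6\right) 991 - 139511 = 1 \cdot 991 - 139511 = 991 - 139511 = -138520$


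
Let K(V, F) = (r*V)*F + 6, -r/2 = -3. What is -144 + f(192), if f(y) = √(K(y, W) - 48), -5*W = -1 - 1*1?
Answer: -144 + √10470/5 ≈ -123.54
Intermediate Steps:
r = 6 (r = -2*(-3) = 6)
W = ⅖ (W = -(-1 - 1*1)/5 = -(-1 - 1)/5 = -⅕*(-2) = ⅖ ≈ 0.40000)
K(V, F) = 6 + 6*F*V (K(V, F) = (6*V)*F + 6 = 6*F*V + 6 = 6 + 6*F*V)
f(y) = √(-42 + 12*y/5) (f(y) = √((6 + 6*(⅖)*y) - 48) = √((6 + 12*y/5) - 48) = √(-42 + 12*y/5))
-144 + f(192) = -144 + √(-1050 + 60*192)/5 = -144 + √(-1050 + 11520)/5 = -144 + √10470/5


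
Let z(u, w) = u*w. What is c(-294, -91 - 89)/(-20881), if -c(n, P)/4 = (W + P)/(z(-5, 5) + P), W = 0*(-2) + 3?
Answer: 708/4280605 ≈ 0.00016540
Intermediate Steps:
W = 3 (W = 0 + 3 = 3)
c(n, P) = -4*(3 + P)/(-25 + P) (c(n, P) = -4*(3 + P)/(-5*5 + P) = -4*(3 + P)/(-25 + P))
c(-294, -91 - 89)/(-20881) = (4*(-3 - (-91 - 89))/(-25 + (-91 - 89)))/(-20881) = (4*(-3 - 1*(-180))/(-25 - 180))*(-1/20881) = (4*(-3 + 180)/(-205))*(-1/20881) = (4*(-1/205)*177)*(-1/20881) = -708/205*(-1/20881) = 708/4280605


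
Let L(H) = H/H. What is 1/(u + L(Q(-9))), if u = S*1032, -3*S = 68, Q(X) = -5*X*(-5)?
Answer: -1/23391 ≈ -4.2751e-5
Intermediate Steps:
Q(X) = 25*X
S = -68/3 (S = -⅓*68 = -68/3 ≈ -22.667)
L(H) = 1
u = -23392 (u = -68/3*1032 = -23392)
1/(u + L(Q(-9))) = 1/(-23392 + 1) = 1/(-23391) = -1/23391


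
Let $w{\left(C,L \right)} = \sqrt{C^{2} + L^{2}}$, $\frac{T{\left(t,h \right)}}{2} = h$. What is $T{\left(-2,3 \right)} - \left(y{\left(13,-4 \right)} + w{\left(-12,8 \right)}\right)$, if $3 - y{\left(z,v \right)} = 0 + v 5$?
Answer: $-17 - 4 \sqrt{13} \approx -31.422$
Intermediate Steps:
$T{\left(t,h \right)} = 2 h$
$y{\left(z,v \right)} = 3 - 5 v$ ($y{\left(z,v \right)} = 3 - \left(0 + v 5\right) = 3 - \left(0 + 5 v\right) = 3 - 5 v$)
$T{\left(-2,3 \right)} - \left(y{\left(13,-4 \right)} + w{\left(-12,8 \right)}\right) = 2 \cdot 3 - \left(\left(3 - -20\right) + \sqrt{\left(-12\right)^{2} + 8^{2}}\right) = 6 - \left(\left(3 + 20\right) + \sqrt{144 + 64}\right) = 6 - \left(23 + \sqrt{208}\right) = 6 - \left(23 + 4 \sqrt{13}\right) = -17 - 4 \sqrt{13}$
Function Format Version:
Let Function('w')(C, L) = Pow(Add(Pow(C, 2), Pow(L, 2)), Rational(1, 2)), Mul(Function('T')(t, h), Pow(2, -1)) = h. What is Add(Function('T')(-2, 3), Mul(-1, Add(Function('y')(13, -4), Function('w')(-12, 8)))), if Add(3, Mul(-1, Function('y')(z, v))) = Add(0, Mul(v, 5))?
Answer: Add(-17, Mul(-4, Pow(13, Rational(1, 2)))) ≈ -31.422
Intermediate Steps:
Function('T')(t, h) = Mul(2, h)
Function('y')(z, v) = Add(3, Mul(-5, v)) (Function('y')(z, v) = Add(3, Mul(-1, Add(0, Mul(v, 5)))) = Add(3, Mul(-1, Add(0, Mul(5, v)))) = Add(3, Mul(-1, Mul(5, v))) = Add(3, Mul(-5, v)))
Add(Function('T')(-2, 3), Mul(-1, Add(Function('y')(13, -4), Function('w')(-12, 8)))) = Add(Mul(2, 3), Mul(-1, Add(Add(3, Mul(-5, -4)), Pow(Add(Pow(-12, 2), Pow(8, 2)), Rational(1, 2))))) = Add(6, Mul(-1, Add(Add(3, 20), Pow(Add(144, 64), Rational(1, 2))))) = Add(6, Mul(-1, Add(23, Pow(208, Rational(1, 2))))) = Add(6, Mul(-1, Add(23, Mul(4, Pow(13, Rational(1, 2)))))) = Add(6, Add(-23, Mul(-4, Pow(13, Rational(1, 2))))) = Add(-17, Mul(-4, Pow(13, Rational(1, 2))))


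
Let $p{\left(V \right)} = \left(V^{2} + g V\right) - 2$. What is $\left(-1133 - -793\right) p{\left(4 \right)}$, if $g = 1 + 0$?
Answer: $-6120$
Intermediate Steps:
$g = 1$
$p{\left(V \right)} = -2 + V + V^{2}$ ($p{\left(V \right)} = \left(V^{2} + 1 V\right) - 2 = \left(V^{2} + V\right) - 2 = \left(V + V^{2}\right) - 2 = -2 + V + V^{2}$)
$\left(-1133 - -793\right) p{\left(4 \right)} = \left(-1133 - -793\right) \left(-2 + 4 + 4^{2}\right) = \left(-1133 + 793\right) \left(-2 + 4 + 16\right) = \left(-340\right) 18 = -6120$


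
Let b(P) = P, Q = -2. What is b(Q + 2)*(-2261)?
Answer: 0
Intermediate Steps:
b(Q + 2)*(-2261) = (-2 + 2)*(-2261) = 0*(-2261) = 0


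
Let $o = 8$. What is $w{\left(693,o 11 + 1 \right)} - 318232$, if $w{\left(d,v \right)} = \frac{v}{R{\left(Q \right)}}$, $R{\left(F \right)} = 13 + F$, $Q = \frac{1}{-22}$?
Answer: $- \frac{90694162}{285} \approx -3.1823 \cdot 10^{5}$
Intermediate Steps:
$Q = - \frac{1}{22} \approx -0.045455$
$w{\left(d,v \right)} = \frac{22 v}{285}$ ($w{\left(d,v \right)} = \frac{v}{13 - \frac{1}{22}} = \frac{v}{\frac{285}{22}} = v \frac{22}{285} = \frac{22 v}{285}$)
$w{\left(693,o 11 + 1 \right)} - 318232 = \frac{22 \left(8 \cdot 11 + 1\right)}{285} - 318232 = \frac{22 \left(88 + 1\right)}{285} - 318232 = \frac{22}{285} \cdot 89 - 318232 = \frac{1958}{285} - 318232 = - \frac{90694162}{285}$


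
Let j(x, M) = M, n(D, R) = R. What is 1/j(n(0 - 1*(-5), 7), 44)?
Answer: 1/44 ≈ 0.022727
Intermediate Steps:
1/j(n(0 - 1*(-5), 7), 44) = 1/44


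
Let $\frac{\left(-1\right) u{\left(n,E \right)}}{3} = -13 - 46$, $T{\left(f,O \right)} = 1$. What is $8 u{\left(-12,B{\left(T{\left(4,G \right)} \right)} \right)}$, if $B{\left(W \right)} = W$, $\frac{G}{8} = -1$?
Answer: $1416$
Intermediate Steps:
$G = -8$ ($G = 8 \left(-1\right) = -8$)
$u{\left(n,E \right)} = 177$ ($u{\left(n,E \right)} = - 3 \left(-13 - 46\right) = \left(-3\right) \left(-59\right) = 177$)
$8 u{\left(-12,B{\left(T{\left(4,G \right)} \right)} \right)} = 8 \cdot 177 = 1416$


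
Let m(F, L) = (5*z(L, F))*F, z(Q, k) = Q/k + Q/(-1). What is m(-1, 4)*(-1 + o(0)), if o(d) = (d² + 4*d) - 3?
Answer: -160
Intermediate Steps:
z(Q, k) = -Q + Q/k (z(Q, k) = Q/k + Q*(-1) = Q/k - Q = -Q + Q/k)
o(d) = -3 + d² + 4*d
m(F, L) = F*(-5*L + 5*L/F) (m(F, L) = (5*(-L + L/F))*F = (-5*L + 5*L/F)*F = F*(-5*L + 5*L/F))
m(-1, 4)*(-1 + o(0)) = (5*4*(1 - 1*(-1)))*(-1 + (-3 + 0² + 4*0)) = (5*4*(1 + 1))*(-1 + (-3 + 0 + 0)) = (5*4*2)*(-1 - 3) = 40*(-4) = -160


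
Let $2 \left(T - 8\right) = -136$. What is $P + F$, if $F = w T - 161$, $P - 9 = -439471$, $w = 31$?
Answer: $-441483$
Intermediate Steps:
$T = -60$ ($T = 8 + \frac{1}{2} \left(-136\right) = 8 - 68 = -60$)
$P = -439462$ ($P = 9 - 439471 = -439462$)
$F = -2021$ ($F = 31 \left(-60\right) - 161 = -1860 - 161 = -2021$)
$P + F = -439462 - 2021 = -441483$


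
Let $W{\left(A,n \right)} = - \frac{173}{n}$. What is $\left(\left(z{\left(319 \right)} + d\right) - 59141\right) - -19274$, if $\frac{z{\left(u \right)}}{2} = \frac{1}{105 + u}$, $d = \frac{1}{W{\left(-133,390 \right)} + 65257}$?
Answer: $- \frac{215098868020091}{5395412084} \approx -39867.0$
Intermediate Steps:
$d = \frac{390}{25450057}$ ($d = \frac{1}{- \frac{173}{390} + 65257} = \frac{1}{\frac{25450057}{390}} = \frac{390}{25450057} \approx 1.5324 \cdot 10^{-5}$)
$z{\left(u \right)} = \frac{2}{105 + u}$
$\left(\left(z{\left(319 \right)} + d\right) - 59141\right) - -19274 = \left(\left(\frac{2}{105 + 319} + \frac{390}{25450057}\right) - 59141\right) - -19274 = \left(\left(\frac{2}{424} + \frac{390}{25450057}\right) - 59141\right) + 19274 = \left(\left(2 \cdot \frac{1}{424} + \frac{390}{25450057}\right) - 59141\right) + 19274 = \left(\left(\frac{1}{212} + \frac{390}{25450057}\right) - 59141\right) + 19274 = \left(\frac{25532737}{5395412084} - 59141\right) + 19274 = - \frac{319090040527107}{5395412084} + 19274 = - \frac{215098868020091}{5395412084}$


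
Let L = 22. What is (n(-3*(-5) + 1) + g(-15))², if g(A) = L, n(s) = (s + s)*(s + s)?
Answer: 1094116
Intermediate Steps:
n(s) = 4*s² (n(s) = (2*s)*(2*s) = 4*s²)
g(A) = 22
(n(-3*(-5) + 1) + g(-15))² = (4*(-3*(-5) + 1)² + 22)² = (4*(15 + 1)² + 22)² = (4*16² + 22)² = (4*256 + 22)² = (1024 + 22)² = 1046² = 1094116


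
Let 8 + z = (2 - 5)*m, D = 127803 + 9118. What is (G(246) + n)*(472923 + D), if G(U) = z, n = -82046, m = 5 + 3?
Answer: -50054775832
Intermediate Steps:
m = 8
D = 136921
z = -32 (z = -8 + (2 - 5)*8 = -8 - 3*8 = -8 - 24 = -32)
G(U) = -32
(G(246) + n)*(472923 + D) = (-32 - 82046)*(472923 + 136921) = -82078*609844 = -50054775832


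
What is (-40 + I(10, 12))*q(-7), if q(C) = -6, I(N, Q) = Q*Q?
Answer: -624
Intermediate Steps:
I(N, Q) = Q²
(-40 + I(10, 12))*q(-7) = (-40 + 12²)*(-6) = (-40 + 144)*(-6) = 104*(-6) = -624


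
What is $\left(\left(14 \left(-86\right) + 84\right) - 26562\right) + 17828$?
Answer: $-9854$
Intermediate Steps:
$\left(\left(14 \left(-86\right) + 84\right) - 26562\right) + 17828 = \left(\left(-1204 + 84\right) - 26562\right) + 17828 = \left(-1120 - 26562\right) + 17828 = -27682 + 17828 = -9854$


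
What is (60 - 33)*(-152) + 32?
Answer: -4072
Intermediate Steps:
(60 - 33)*(-152) + 32 = 27*(-152) + 32 = -4104 + 32 = -4072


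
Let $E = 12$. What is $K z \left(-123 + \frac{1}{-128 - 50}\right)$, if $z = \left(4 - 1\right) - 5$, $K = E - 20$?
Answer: $- \frac{175160}{89} \approx -1968.1$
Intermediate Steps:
$K = -8$ ($K = 12 - 20 = -8$)
$z = -2$ ($z = 3 - 5 = -2$)
$K z \left(-123 + \frac{1}{-128 - 50}\right) = \left(-8\right) \left(-2\right) \left(-123 + \frac{1}{-128 - 50}\right) = 16 \left(-123 + \frac{1}{-178}\right) = 16 \left(-123 - \frac{1}{178}\right) = 16 \left(- \frac{21895}{178}\right) = - \frac{175160}{89}$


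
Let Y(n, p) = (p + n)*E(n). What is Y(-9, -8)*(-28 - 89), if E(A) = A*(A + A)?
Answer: 322218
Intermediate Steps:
E(A) = 2*A² (E(A) = A*(2*A) = 2*A²)
Y(n, p) = 2*n²*(n + p) (Y(n, p) = (p + n)*(2*n²) = (n + p)*(2*n²) = 2*n²*(n + p))
Y(-9, -8)*(-28 - 89) = (2*(-9)²*(-9 - 8))*(-28 - 89) = (2*81*(-17))*(-117) = -2754*(-117) = 322218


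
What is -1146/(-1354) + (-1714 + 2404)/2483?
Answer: 1889889/1680991 ≈ 1.1243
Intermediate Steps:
-1146/(-1354) + (-1714 + 2404)/2483 = -1146*(-1/1354) + 690*(1/2483) = 573/677 + 690/2483 = 1889889/1680991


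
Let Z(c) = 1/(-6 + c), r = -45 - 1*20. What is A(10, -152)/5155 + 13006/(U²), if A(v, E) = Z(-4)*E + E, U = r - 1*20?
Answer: 2642302/1489795 ≈ 1.7736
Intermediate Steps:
r = -65 (r = -45 - 20 = -65)
U = -85 (U = -65 - 1*20 = -65 - 20 = -85)
A(v, E) = 9*E/10 (A(v, E) = E/(-6 - 4) + E = E/(-10) + E = -E/10 + E = 9*E/10)
A(10, -152)/5155 + 13006/(U²) = ((9/10)*(-152))/5155 + 13006/((-85)²) = -684/5*1/5155 + 13006/7225 = -684/25775 + 13006*(1/7225) = -684/25775 + 13006/7225 = 2642302/1489795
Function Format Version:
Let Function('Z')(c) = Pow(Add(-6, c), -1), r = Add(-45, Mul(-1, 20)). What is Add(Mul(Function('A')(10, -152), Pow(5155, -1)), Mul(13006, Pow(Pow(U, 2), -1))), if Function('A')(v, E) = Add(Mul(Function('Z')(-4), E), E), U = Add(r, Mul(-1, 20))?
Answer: Rational(2642302, 1489795) ≈ 1.7736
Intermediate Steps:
r = -65 (r = Add(-45, -20) = -65)
U = -85 (U = Add(-65, Mul(-1, 20)) = Add(-65, -20) = -85)
Function('A')(v, E) = Mul(Rational(9, 10), E) (Function('A')(v, E) = Add(Mul(Pow(Add(-6, -4), -1), E), E) = Add(Mul(Pow(-10, -1), E), E) = Add(Mul(Rational(-1, 10), E), E) = Mul(Rational(9, 10), E))
Add(Mul(Function('A')(10, -152), Pow(5155, -1)), Mul(13006, Pow(Pow(U, 2), -1))) = Add(Mul(Mul(Rational(9, 10), -152), Pow(5155, -1)), Mul(13006, Pow(Pow(-85, 2), -1))) = Add(Mul(Rational(-684, 5), Rational(1, 5155)), Mul(13006, Pow(7225, -1))) = Add(Rational(-684, 25775), Mul(13006, Rational(1, 7225))) = Add(Rational(-684, 25775), Rational(13006, 7225)) = Rational(2642302, 1489795)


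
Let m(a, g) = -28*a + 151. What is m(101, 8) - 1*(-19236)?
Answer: 16559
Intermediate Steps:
m(a, g) = 151 - 28*a
m(101, 8) - 1*(-19236) = (151 - 28*101) - 1*(-19236) = (151 - 2828) + 19236 = -2677 + 19236 = 16559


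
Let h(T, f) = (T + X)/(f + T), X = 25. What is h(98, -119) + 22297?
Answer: 156038/7 ≈ 22291.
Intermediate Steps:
h(T, f) = (25 + T)/(T + f) (h(T, f) = (T + 25)/(f + T) = (25 + T)/(T + f))
h(98, -119) + 22297 = (25 + 98)/(98 - 119) + 22297 = 123/(-21) + 22297 = -1/21*123 + 22297 = -41/7 + 22297 = 156038/7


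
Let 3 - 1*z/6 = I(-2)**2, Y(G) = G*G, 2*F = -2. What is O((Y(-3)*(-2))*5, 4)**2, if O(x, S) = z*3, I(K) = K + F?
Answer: 11664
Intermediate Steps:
F = -1 (F = (1/2)*(-2) = -1)
I(K) = -1 + K (I(K) = K - 1 = -1 + K)
Y(G) = G**2
z = -36 (z = 18 - 6*(-1 - 2)**2 = 18 - 6*(-3)**2 = 18 - 6*9 = 18 - 54 = -36)
O(x, S) = -108 (O(x, S) = -36*3 = -108)
O((Y(-3)*(-2))*5, 4)**2 = (-108)**2 = 11664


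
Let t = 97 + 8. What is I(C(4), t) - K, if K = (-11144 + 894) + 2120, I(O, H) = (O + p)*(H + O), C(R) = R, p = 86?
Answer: 17940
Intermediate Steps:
t = 105
I(O, H) = (86 + O)*(H + O) (I(O, H) = (O + 86)*(H + O) = (86 + O)*(H + O))
K = -8130 (K = -10250 + 2120 = -8130)
I(C(4), t) - K = (4**2 + 86*105 + 86*4 + 105*4) - 1*(-8130) = (16 + 9030 + 344 + 420) + 8130 = 9810 + 8130 = 17940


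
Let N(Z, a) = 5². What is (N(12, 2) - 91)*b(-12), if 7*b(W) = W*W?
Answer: -9504/7 ≈ -1357.7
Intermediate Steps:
N(Z, a) = 25
b(W) = W²/7 (b(W) = (W*W)/7 = W²/7)
(N(12, 2) - 91)*b(-12) = (25 - 91)*((⅐)*(-12)²) = -66*144/7 = -9504/7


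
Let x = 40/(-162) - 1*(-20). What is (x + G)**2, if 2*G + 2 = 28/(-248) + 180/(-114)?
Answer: 11678151163561/36418378896 ≈ 320.67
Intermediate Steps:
G = -4349/2356 (G = -1 + (28/(-248) + 180/(-114))/2 = -1 + (28*(-1/248) + 180*(-1/114))/2 = -1 + (-7/62 - 30/19)/2 = -1 + (1/2)*(-1993/1178) = -1 - 1993/2356 = -4349/2356 ≈ -1.8459)
x = 1600/81 (x = 40*(-1/162) + 20 = -20/81 + 20 = 1600/81 ≈ 19.753)
(x + G)**2 = (1600/81 - 4349/2356)**2 = (3417331/190836)**2 = 11678151163561/36418378896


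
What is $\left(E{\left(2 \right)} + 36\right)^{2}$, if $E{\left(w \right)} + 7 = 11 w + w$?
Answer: $2809$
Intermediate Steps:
$E{\left(w \right)} = -7 + 12 w$ ($E{\left(w \right)} = -7 + \left(11 w + w\right) = -7 + 12 w$)
$\left(E{\left(2 \right)} + 36\right)^{2} = \left(\left(-7 + 12 \cdot 2\right) + 36\right)^{2} = \left(\left(-7 + 24\right) + 36\right)^{2} = \left(17 + 36\right)^{2} = 53^{2} = 2809$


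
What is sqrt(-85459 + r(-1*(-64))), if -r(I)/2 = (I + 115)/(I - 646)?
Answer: I*sqrt(7236701490)/291 ≈ 292.33*I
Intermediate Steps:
r(I) = -2*(115 + I)/(-646 + I) (r(I) = -2*(I + 115)/(I - 646) = -2*(115 + I)/(-646 + I))
sqrt(-85459 + r(-1*(-64))) = sqrt(-85459 + 2*(-115 - (-1)*(-64))/(-646 - 1*(-64))) = sqrt(-85459 + 2*(-115 - 1*64)/(-646 + 64)) = sqrt(-85459 + 2*(-115 - 64)/(-582)) = sqrt(-85459 + 2*(-1/582)*(-179)) = sqrt(-85459 + 179/291) = sqrt(-24868390/291) = I*sqrt(7236701490)/291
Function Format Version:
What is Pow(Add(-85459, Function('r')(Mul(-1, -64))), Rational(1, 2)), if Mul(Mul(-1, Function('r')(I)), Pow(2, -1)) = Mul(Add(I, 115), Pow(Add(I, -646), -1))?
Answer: Mul(Rational(1, 291), I, Pow(7236701490, Rational(1, 2))) ≈ Mul(292.33, I)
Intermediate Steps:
Function('r')(I) = Mul(-2, Pow(Add(-646, I), -1), Add(115, I)) (Function('r')(I) = Mul(-2, Mul(Add(I, 115), Pow(Add(I, -646), -1))) = Mul(-2, Mul(Add(115, I), Pow(Add(-646, I), -1))) = Mul(-2, Mul(Pow(Add(-646, I), -1), Add(115, I))) = Mul(-2, Pow(Add(-646, I), -1), Add(115, I)))
Pow(Add(-85459, Function('r')(Mul(-1, -64))), Rational(1, 2)) = Pow(Add(-85459, Mul(2, Pow(Add(-646, Mul(-1, -64)), -1), Add(-115, Mul(-1, Mul(-1, -64))))), Rational(1, 2)) = Pow(Add(-85459, Mul(2, Pow(Add(-646, 64), -1), Add(-115, Mul(-1, 64)))), Rational(1, 2)) = Pow(Add(-85459, Mul(2, Pow(-582, -1), Add(-115, -64))), Rational(1, 2)) = Pow(Add(-85459, Mul(2, Rational(-1, 582), -179)), Rational(1, 2)) = Pow(Add(-85459, Rational(179, 291)), Rational(1, 2)) = Pow(Rational(-24868390, 291), Rational(1, 2)) = Mul(Rational(1, 291), I, Pow(7236701490, Rational(1, 2)))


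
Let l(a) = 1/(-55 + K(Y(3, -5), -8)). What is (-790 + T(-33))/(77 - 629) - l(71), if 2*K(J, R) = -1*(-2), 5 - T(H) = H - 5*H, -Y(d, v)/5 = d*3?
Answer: 8345/4968 ≈ 1.6798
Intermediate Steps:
Y(d, v) = -15*d (Y(d, v) = -5*d*3 = -15*d)
T(H) = 5 + 4*H (T(H) = 5 - (H - 5*H) = 5 - (-4)*H = 5 + 4*H)
K(J, R) = 1 (K(J, R) = (-1*(-2))/2 = (½)*2 = 1)
l(a) = -1/54 (l(a) = 1/(-55 + 1) = 1/(-54) = -1/54)
(-790 + T(-33))/(77 - 629) - l(71) = (-790 + (5 + 4*(-33)))/(77 - 629) - 1*(-1/54) = (-790 + (5 - 132))/(-552) + 1/54 = (-790 - 127)*(-1/552) + 1/54 = -917*(-1/552) + 1/54 = 917/552 + 1/54 = 8345/4968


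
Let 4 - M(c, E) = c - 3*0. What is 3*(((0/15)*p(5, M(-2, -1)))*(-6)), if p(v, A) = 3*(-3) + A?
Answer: 0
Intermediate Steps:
M(c, E) = 4 - c (M(c, E) = 4 - (c - 3*0) = 4 - (c - 1*0) = 4 - (c + 0) = 4 - c)
p(v, A) = -9 + A
3*(((0/15)*p(5, M(-2, -1)))*(-6)) = 3*(((0/15)*(-9 + (4 - 1*(-2))))*(-6)) = 3*(((0*(1/15))*(-9 + (4 + 2)))*(-6)) = 3*((0*(-9 + 6))*(-6)) = 3*((0*(-3))*(-6)) = 3*(0*(-6)) = 3*0 = 0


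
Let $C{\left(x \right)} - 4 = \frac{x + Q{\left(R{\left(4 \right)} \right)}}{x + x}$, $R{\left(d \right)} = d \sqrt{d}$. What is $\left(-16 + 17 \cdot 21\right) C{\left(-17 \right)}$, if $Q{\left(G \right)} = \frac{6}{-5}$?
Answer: $\frac{262911}{170} \approx 1546.5$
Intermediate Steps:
$R{\left(d \right)} = d^{\frac{3}{2}}$
$Q{\left(G \right)} = - \frac{6}{5}$ ($Q{\left(G \right)} = 6 \left(- \frac{1}{5}\right) = - \frac{6}{5}$)
$C{\left(x \right)} = 4 + \frac{- \frac{6}{5} + x}{2 x}$ ($C{\left(x \right)} = 4 + \frac{x - \frac{6}{5}}{x + x} = 4 + \frac{- \frac{6}{5} + x}{2 x}$)
$\left(-16 + 17 \cdot 21\right) C{\left(-17 \right)} = \left(-16 + 17 \cdot 21\right) \frac{3 \left(-2 + 15 \left(-17\right)\right)}{10 \left(-17\right)} = \left(-16 + 357\right) \frac{3}{10} \left(- \frac{1}{17}\right) \left(-2 - 255\right) = 341 \cdot \frac{3}{10} \left(- \frac{1}{17}\right) \left(-257\right) = 341 \cdot \frac{771}{170} = \frac{262911}{170}$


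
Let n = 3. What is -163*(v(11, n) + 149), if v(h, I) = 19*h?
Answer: -58354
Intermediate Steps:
-163*(v(11, n) + 149) = -163*(19*11 + 149) = -163*(209 + 149) = -163*358 = -58354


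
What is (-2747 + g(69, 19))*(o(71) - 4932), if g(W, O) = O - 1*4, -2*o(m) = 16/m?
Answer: 956691760/71 ≈ 1.3475e+7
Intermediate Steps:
o(m) = -8/m
g(W, O) = -4 + O (g(W, O) = O - 4 = -4 + O)
(-2747 + g(69, 19))*(o(71) - 4932) = (-2747 + (-4 + 19))*(-8/71 - 4932) = (-2747 + 15)*(-8*1/71 - 4932) = -2732*(-8/71 - 4932) = -2732*(-350180/71) = 956691760/71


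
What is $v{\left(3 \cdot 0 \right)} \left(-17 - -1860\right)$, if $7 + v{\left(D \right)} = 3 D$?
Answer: $-12901$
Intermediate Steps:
$v{\left(D \right)} = -7 + 3 D$
$v{\left(3 \cdot 0 \right)} \left(-17 - -1860\right) = \left(-7 + 3 \cdot 3 \cdot 0\right) \left(-17 - -1860\right) = \left(-7 + 3 \cdot 0\right) \left(-17 + 1860\right) = \left(-7 + 0\right) 1843 = \left(-7\right) 1843 = -12901$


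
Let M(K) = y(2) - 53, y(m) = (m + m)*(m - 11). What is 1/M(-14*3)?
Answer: -1/89 ≈ -0.011236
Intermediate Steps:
y(m) = 2*m*(-11 + m) (y(m) = (2*m)*(-11 + m) = 2*m*(-11 + m))
M(K) = -89 (M(K) = 2*2*(-11 + 2) - 53 = 2*2*(-9) - 53 = -36 - 53 = -89)
1/M(-14*3) = 1/(-89) = -1/89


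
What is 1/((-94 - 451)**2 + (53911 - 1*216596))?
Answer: 1/134340 ≈ 7.4438e-6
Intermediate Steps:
1/((-94 - 451)**2 + (53911 - 1*216596)) = 1/((-545)**2 + (53911 - 216596)) = 1/(297025 - 162685) = 1/134340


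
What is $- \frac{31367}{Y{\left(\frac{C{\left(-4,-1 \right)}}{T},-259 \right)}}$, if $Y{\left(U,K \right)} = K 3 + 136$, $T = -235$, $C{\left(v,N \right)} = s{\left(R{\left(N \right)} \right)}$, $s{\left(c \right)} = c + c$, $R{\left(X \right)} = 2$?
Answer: $\frac{31367}{641} \approx 48.934$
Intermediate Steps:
$s{\left(c \right)} = 2 c$
$C{\left(v,N \right)} = 4$ ($C{\left(v,N \right)} = 2 \cdot 2 = 4$)
$Y{\left(U,K \right)} = 136 + 3 K$ ($Y{\left(U,K \right)} = 3 K + 136 = 136 + 3 K$)
$- \frac{31367}{Y{\left(\frac{C{\left(-4,-1 \right)}}{T},-259 \right)}} = - \frac{31367}{136 + 3 \left(-259\right)} = - \frac{31367}{136 - 777} = - \frac{31367}{-641} = \left(-31367\right) \left(- \frac{1}{641}\right) = \frac{31367}{641}$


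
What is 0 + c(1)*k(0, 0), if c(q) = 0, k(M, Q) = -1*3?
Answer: 0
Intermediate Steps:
k(M, Q) = -3
0 + c(1)*k(0, 0) = 0 + 0*(-3) = 0 + 0 = 0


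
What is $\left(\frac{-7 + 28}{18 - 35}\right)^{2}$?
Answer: $\frac{441}{289} \approx 1.526$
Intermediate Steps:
$\left(\frac{-7 + 28}{18 - 35}\right)^{2} = \left(\frac{21}{-17}\right)^{2} = \left(21 \left(- \frac{1}{17}\right)\right)^{2} = \left(- \frac{21}{17}\right)^{2} = \frac{441}{289}$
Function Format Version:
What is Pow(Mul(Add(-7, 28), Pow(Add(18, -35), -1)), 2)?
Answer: Rational(441, 289) ≈ 1.5260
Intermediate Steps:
Pow(Mul(Add(-7, 28), Pow(Add(18, -35), -1)), 2) = Pow(Mul(21, Pow(-17, -1)), 2) = Pow(Mul(21, Rational(-1, 17)), 2) = Pow(Rational(-21, 17), 2) = Rational(441, 289)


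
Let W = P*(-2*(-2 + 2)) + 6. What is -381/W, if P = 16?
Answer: -127/2 ≈ -63.500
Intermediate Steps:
W = 6 (W = 16*(-2*(-2 + 2)) + 6 = 16*(-2*0) + 6 = 16*0 + 6 = 0 + 6 = 6)
-381/W = -381/6 = -381*⅙ = -127/2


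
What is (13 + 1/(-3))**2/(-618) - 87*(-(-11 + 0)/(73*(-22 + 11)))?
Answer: 189241/203013 ≈ 0.93216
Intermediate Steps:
(13 + 1/(-3))**2/(-618) - 87*(-(-11 + 0)/(73*(-22 + 11))) = (13 - 1/3)**2*(-1/618) - 87/(-11/(-11)*(-73)) = (38/3)**2*(-1/618) - 87/(-11*(-1/11)*(-73)) = (1444/9)*(-1/618) - 87/(1*(-73)) = -722/2781 - 87/(-73) = -722/2781 - 87*(-1/73) = -722/2781 + 87/73 = 189241/203013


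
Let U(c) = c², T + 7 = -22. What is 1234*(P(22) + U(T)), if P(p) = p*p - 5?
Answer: 1628880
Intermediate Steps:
T = -29 (T = -7 - 22 = -29)
P(p) = -5 + p² (P(p) = p² - 5 = -5 + p²)
1234*(P(22) + U(T)) = 1234*((-5 + 22²) + (-29)²) = 1234*((-5 + 484) + 841) = 1234*(479 + 841) = 1234*1320 = 1628880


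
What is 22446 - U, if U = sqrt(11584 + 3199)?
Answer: 22446 - sqrt(14783) ≈ 22324.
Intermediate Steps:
U = sqrt(14783) ≈ 121.59
22446 - U = 22446 - sqrt(14783)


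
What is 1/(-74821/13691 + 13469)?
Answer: 13691/184329258 ≈ 7.4275e-5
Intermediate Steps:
1/(-74821/13691 + 13469) = 1/(184329258/13691) = 13691/184329258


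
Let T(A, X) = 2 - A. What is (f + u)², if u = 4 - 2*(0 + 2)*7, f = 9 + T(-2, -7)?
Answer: 121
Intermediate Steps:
f = 13 (f = 9 + (2 - 1*(-2)) = 9 + (2 + 2) = 9 + 4 = 13)
u = -24 (u = 4 - 2*2*7 = 4 - 4*7 = 4 - 28 = -24)
(f + u)² = (13 - 24)² = (-11)² = 121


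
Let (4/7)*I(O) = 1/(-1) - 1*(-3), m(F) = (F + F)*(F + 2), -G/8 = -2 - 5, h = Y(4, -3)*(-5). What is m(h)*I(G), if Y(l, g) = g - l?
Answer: 9065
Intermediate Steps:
h = 35 (h = (-3 - 1*4)*(-5) = (-3 - 4)*(-5) = -7*(-5) = 35)
G = 56 (G = -8*(-2 - 5) = -8*(-7) = 56)
m(F) = 2*F*(2 + F) (m(F) = (2*F)*(2 + F) = 2*F*(2 + F))
I(O) = 7/2 (I(O) = 7*(1/(-1) - 1*(-3))/4 = 7*(-1 + 3)/4 = (7/4)*2 = 7/2)
m(h)*I(G) = (2*35*(2 + 35))*(7/2) = (2*35*37)*(7/2) = 2590*(7/2) = 9065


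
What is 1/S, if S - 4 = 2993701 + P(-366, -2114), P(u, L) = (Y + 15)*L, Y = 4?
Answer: 1/2953539 ≈ 3.3858e-7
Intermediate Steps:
P(u, L) = 19*L (P(u, L) = (4 + 15)*L = 19*L)
S = 2953539 (S = 4 + (2993701 + 19*(-2114)) = 4 + (2993701 - 40166) = 4 + 2953535 = 2953539)
1/S = 1/2953539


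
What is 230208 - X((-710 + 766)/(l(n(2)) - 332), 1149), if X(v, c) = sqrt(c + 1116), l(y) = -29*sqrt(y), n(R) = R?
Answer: 230208 - sqrt(2265) ≈ 2.3016e+5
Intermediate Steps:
X(v, c) = sqrt(1116 + c)
230208 - X((-710 + 766)/(l(n(2)) - 332), 1149) = 230208 - sqrt(1116 + 1149) = 230208 - sqrt(2265)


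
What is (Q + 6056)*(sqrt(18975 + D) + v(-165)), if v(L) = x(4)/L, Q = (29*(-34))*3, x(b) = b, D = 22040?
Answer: -12392/165 + 3098*sqrt(41015) ≈ 6.2734e+5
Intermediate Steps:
Q = -2958 (Q = -986*3 = -2958)
v(L) = 4/L
(Q + 6056)*(sqrt(18975 + D) + v(-165)) = (-2958 + 6056)*(sqrt(18975 + 22040) + 4/(-165)) = 3098*(sqrt(41015) + 4*(-1/165)) = 3098*(sqrt(41015) - 4/165) = 3098*(-4/165 + sqrt(41015)) = -12392/165 + 3098*sqrt(41015)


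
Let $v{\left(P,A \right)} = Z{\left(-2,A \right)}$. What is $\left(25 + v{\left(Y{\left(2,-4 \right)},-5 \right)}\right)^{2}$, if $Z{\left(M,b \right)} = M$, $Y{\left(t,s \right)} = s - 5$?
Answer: $529$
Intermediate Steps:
$Y{\left(t,s \right)} = -5 + s$
$v{\left(P,A \right)} = -2$
$\left(25 + v{\left(Y{\left(2,-4 \right)},-5 \right)}\right)^{2} = \left(25 - 2\right)^{2} = 23^{2} = 529$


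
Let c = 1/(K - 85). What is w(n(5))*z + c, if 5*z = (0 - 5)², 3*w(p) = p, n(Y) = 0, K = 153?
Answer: 1/68 ≈ 0.014706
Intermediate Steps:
w(p) = p/3
z = 5 (z = (0 - 5)²/5 = (⅕)*(-5)² = (⅕)*25 = 5)
c = 1/68 (c = 1/(153 - 85) = 1/68 ≈ 0.014706)
w(n(5))*z + c = ((⅓)*0)*5 + 1/68 = 0*5 + 1/68 = 0 + 1/68 = 1/68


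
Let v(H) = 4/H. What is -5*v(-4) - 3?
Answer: 2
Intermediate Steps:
-5*v(-4) - 3 = -20/(-4) - 3 = -20*(-1)/4 - 3 = -5*(-1) - 3 = 5 - 3 = 2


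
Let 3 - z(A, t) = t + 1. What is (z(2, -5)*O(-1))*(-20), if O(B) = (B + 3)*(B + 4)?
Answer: -840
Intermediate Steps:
O(B) = (3 + B)*(4 + B)
z(A, t) = 2 - t (z(A, t) = 3 - (t + 1) = 3 - (1 + t) = 3 + (-1 - t) = 2 - t)
(z(2, -5)*O(-1))*(-20) = ((2 - 1*(-5))*(12 + (-1)² + 7*(-1)))*(-20) = ((2 + 5)*(12 + 1 - 7))*(-20) = (7*6)*(-20) = 42*(-20) = -840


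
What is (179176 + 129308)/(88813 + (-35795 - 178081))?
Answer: -308484/125063 ≈ -2.4666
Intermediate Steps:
(179176 + 129308)/(88813 + (-35795 - 178081)) = 308484/(88813 - 213876) = 308484/(-125063) = 308484*(-1/125063) = -308484/125063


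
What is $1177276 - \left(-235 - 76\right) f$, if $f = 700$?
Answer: $1394976$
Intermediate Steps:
$1177276 - \left(-235 - 76\right) f = 1177276 - \left(-235 - 76\right) 700 = 1177276 - \left(-311\right) 700 = 1177276 - -217700 = 1177276 + 217700 = 1394976$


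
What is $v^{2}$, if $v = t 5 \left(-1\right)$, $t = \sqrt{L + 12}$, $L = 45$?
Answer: $1425$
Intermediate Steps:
$t = \sqrt{57}$ ($t = \sqrt{45 + 12} = \sqrt{57} \approx 7.5498$)
$v = - 5 \sqrt{57}$ ($v = \sqrt{57} \cdot 5 \left(-1\right) = \sqrt{57} \left(-5\right) = - 5 \sqrt{57} \approx -37.749$)
$v^{2} = \left(- 5 \sqrt{57}\right)^{2} = 1425$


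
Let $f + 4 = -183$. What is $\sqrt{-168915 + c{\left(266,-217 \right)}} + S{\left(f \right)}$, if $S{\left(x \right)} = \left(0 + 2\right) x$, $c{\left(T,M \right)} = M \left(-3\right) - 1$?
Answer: $-374 + i \sqrt{168265} \approx -374.0 + 410.2 i$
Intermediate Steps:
$f = -187$ ($f = -4 - 183 = -187$)
$c{\left(T,M \right)} = -1 - 3 M$ ($c{\left(T,M \right)} = - 3 M - 1 = -1 - 3 M$)
$S{\left(x \right)} = 2 x$
$\sqrt{-168915 + c{\left(266,-217 \right)}} + S{\left(f \right)} = \sqrt{-168915 - -650} + 2 \left(-187\right) = \sqrt{-168915 + \left(-1 + 651\right)} - 374 = \sqrt{-168915 + 650} - 374 = \sqrt{-168265} - 374 = i \sqrt{168265} - 374 = -374 + i \sqrt{168265}$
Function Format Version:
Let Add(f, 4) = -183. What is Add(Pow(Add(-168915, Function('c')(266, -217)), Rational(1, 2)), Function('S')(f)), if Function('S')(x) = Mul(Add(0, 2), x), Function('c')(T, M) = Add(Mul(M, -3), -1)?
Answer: Add(-374, Mul(I, Pow(168265, Rational(1, 2)))) ≈ Add(-374.00, Mul(410.20, I))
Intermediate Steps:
f = -187 (f = Add(-4, -183) = -187)
Function('c')(T, M) = Add(-1, Mul(-3, M)) (Function('c')(T, M) = Add(Mul(-3, M), -1) = Add(-1, Mul(-3, M)))
Function('S')(x) = Mul(2, x)
Add(Pow(Add(-168915, Function('c')(266, -217)), Rational(1, 2)), Function('S')(f)) = Add(Pow(Add(-168915, Add(-1, Mul(-3, -217))), Rational(1, 2)), Mul(2, -187)) = Add(Pow(Add(-168915, Add(-1, 651)), Rational(1, 2)), -374) = Add(Pow(Add(-168915, 650), Rational(1, 2)), -374) = Add(Pow(-168265, Rational(1, 2)), -374) = Add(Mul(I, Pow(168265, Rational(1, 2))), -374) = Add(-374, Mul(I, Pow(168265, Rational(1, 2))))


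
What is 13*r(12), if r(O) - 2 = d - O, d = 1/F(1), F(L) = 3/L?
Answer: -377/3 ≈ -125.67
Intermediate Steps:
d = ⅓ (d = 1/(3/1) = 1/(3*1) = 1/3 = ⅓ ≈ 0.33333)
r(O) = 7/3 - O (r(O) = 2 + (⅓ - O) = 7/3 - O)
13*r(12) = 13*(7/3 - 1*12) = 13*(7/3 - 12) = 13*(-29/3) = -377/3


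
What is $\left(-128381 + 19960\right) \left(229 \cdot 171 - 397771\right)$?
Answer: $38881071652$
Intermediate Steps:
$\left(-128381 + 19960\right) \left(229 \cdot 171 - 397771\right) = - 108421 \left(39159 - 397771\right) = \left(-108421\right) \left(-358612\right) = 38881071652$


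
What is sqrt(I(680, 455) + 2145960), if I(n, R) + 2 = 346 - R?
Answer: sqrt(2145849) ≈ 1464.9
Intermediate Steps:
I(n, R) = 344 - R (I(n, R) = -2 + (346 - R) = 344 - R)
sqrt(I(680, 455) + 2145960) = sqrt((344 - 1*455) + 2145960) = sqrt((344 - 455) + 2145960) = sqrt(-111 + 2145960) = sqrt(2145849)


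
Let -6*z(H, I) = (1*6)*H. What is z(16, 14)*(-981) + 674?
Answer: 16370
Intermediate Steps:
z(H, I) = -H (z(H, I) = -1*6*H/6 = -H)
z(16, 14)*(-981) + 674 = -1*16*(-981) + 674 = -16*(-981) + 674 = 15696 + 674 = 16370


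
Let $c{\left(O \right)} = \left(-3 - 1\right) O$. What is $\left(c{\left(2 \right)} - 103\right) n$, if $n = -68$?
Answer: $7548$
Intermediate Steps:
$c{\left(O \right)} = - 4 O$
$\left(c{\left(2 \right)} - 103\right) n = \left(\left(-4\right) 2 - 103\right) \left(-68\right) = \left(-8 - 103\right) \left(-68\right) = \left(-111\right) \left(-68\right) = 7548$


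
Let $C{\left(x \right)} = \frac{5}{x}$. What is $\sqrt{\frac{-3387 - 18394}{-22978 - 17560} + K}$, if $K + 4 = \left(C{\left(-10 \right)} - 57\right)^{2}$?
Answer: $\frac{\sqrt{5427567614627}}{40538} \approx 57.47$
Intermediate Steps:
$K = \frac{13209}{4}$ ($K = -4 + \left(\frac{5}{-10} - 57\right)^{2} = -4 + \left(5 \left(- \frac{1}{10}\right) - 57\right)^{2} = -4 + \left(- \frac{1}{2} - 57\right)^{2} = -4 + \left(- \frac{115}{2}\right)^{2} = -4 + \frac{13225}{4} = \frac{13209}{4} \approx 3302.3$)
$\sqrt{\frac{-3387 - 18394}{-22978 - 17560} + K} = \sqrt{\frac{-3387 - 18394}{-22978 - 17560} + \frac{13209}{4}} = \sqrt{- \frac{21781}{-40538} + \frac{13209}{4}} = \sqrt{\left(-21781\right) \left(- \frac{1}{40538}\right) + \frac{13209}{4}} = \sqrt{\frac{21781}{40538} + \frac{13209}{4}} = \sqrt{\frac{267776783}{81076}} = \frac{\sqrt{5427567614627}}{40538}$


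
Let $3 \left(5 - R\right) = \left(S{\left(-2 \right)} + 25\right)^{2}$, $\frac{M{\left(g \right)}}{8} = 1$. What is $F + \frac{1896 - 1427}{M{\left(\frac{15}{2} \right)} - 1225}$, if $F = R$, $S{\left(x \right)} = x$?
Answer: $- \frac{626945}{3651} \approx -171.72$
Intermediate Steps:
$M{\left(g \right)} = 8$ ($M{\left(g \right)} = 8 \cdot 1 = 8$)
$R = - \frac{514}{3}$ ($R = 5 - \frac{\left(-2 + 25\right)^{2}}{3} = 5 - \frac{23^{2}}{3} = 5 - \frac{529}{3} = - \frac{514}{3} \approx -171.33$)
$F = - \frac{514}{3} \approx -171.33$
$F + \frac{1896 - 1427}{M{\left(\frac{15}{2} \right)} - 1225} = - \frac{514}{3} + \frac{1896 - 1427}{8 - 1225} = - \frac{514}{3} + \frac{469}{-1217} = - \frac{514}{3} + 469 \left(- \frac{1}{1217}\right) = - \frac{514}{3} - \frac{469}{1217} = - \frac{626945}{3651}$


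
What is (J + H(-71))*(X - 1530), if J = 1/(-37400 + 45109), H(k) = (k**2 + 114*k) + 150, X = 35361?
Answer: -757111594806/7709 ≈ -9.8211e+7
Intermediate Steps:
H(k) = 150 + k**2 + 114*k
J = 1/7709 ≈ 0.00012972
(J + H(-71))*(X - 1530) = (1/7709 + (150 + (-71)**2 + 114*(-71)))*(35361 - 1530) = (1/7709 + (150 + 5041 - 8094))*33831 = (1/7709 - 2903)*33831 = -22379226/7709*33831 = -757111594806/7709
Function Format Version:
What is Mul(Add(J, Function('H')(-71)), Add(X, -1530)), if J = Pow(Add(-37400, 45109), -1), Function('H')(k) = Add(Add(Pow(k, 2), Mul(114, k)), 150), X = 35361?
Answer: Rational(-757111594806, 7709) ≈ -9.8211e+7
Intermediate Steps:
Function('H')(k) = Add(150, Pow(k, 2), Mul(114, k))
J = Rational(1, 7709) (J = Pow(7709, -1) = Rational(1, 7709) ≈ 0.00012972)
Mul(Add(J, Function('H')(-71)), Add(X, -1530)) = Mul(Add(Rational(1, 7709), Add(150, Pow(-71, 2), Mul(114, -71))), Add(35361, -1530)) = Mul(Add(Rational(1, 7709), Add(150, 5041, -8094)), 33831) = Mul(Add(Rational(1, 7709), -2903), 33831) = Mul(Rational(-22379226, 7709), 33831) = Rational(-757111594806, 7709)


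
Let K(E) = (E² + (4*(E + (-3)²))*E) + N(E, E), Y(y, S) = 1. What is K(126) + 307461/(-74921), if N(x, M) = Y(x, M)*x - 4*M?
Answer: 81278481/973 ≈ 83534.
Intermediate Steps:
N(x, M) = x - 4*M (N(x, M) = 1*x - 4*M = x - 4*M)
K(E) = E² - 3*E + E*(36 + 4*E) (K(E) = (E² + (4*(E + (-3)²))*E) + (E - 4*E) = (E² + (4*(E + 9))*E) - 3*E = (E² + (4*(9 + E))*E) - 3*E = (E² + (36 + 4*E)*E) - 3*E = (E² + E*(36 + 4*E)) - 3*E = E² - 3*E + E*(36 + 4*E))
K(126) + 307461/(-74921) = 126*(33 + 5*126) + 307461/(-74921) = 126*(33 + 630) + 307461*(-1/74921) = 126*663 - 3993/973 = 83538 - 3993/973 = 81278481/973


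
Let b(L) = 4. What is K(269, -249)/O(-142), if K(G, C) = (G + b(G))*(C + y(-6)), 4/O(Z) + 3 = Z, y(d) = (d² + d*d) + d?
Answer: 7244055/4 ≈ 1.8110e+6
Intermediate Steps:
y(d) = d + 2*d² (y(d) = (d² + d²) + d = 2*d² + d = d + 2*d²)
O(Z) = 4/(-3 + Z)
K(G, C) = (4 + G)*(66 + C) (K(G, C) = (G + 4)*(C - 6*(1 + 2*(-6))) = (4 + G)*(C - 6*(1 - 12)) = (4 + G)*(C - 6*(-11)) = (4 + G)*(C + 66) = (4 + G)*(66 + C))
K(269, -249)/O(-142) = (264 + 4*(-249) + 66*269 - 249*269)/((4/(-3 - 142))) = (264 - 996 + 17754 - 66981)/((4/(-145))) = -49959/(4*(-1/145)) = -49959/(-4/145) = -49959*(-145/4) = 7244055/4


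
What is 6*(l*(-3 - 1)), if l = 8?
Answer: -192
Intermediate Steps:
6*(l*(-3 - 1)) = 6*(8*(-3 - 1)) = 6*(8*(-4)) = 6*(-32) = -192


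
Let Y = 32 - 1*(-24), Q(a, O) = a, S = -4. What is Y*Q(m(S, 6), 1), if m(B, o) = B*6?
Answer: -1344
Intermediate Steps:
m(B, o) = 6*B
Y = 56 (Y = 32 + 24 = 56)
Y*Q(m(S, 6), 1) = 56*(6*(-4)) = 56*(-24) = -1344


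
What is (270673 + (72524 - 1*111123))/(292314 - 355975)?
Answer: -232074/63661 ≈ -3.6455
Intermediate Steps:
(270673 + (72524 - 1*111123))/(292314 - 355975) = (270673 + (72524 - 111123))/(-63661) = (270673 - 38599)*(-1/63661) = 232074*(-1/63661) = -232074/63661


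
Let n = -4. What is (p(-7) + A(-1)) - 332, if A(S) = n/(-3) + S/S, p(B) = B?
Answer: -1010/3 ≈ -336.67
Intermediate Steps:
A(S) = 7/3 (A(S) = -4/(-3) + S/S = -4*(-⅓) + 1 = 4/3 + 1 = 7/3)
(p(-7) + A(-1)) - 332 = (-7 + 7/3) - 332 = -14/3 - 332 = -1010/3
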